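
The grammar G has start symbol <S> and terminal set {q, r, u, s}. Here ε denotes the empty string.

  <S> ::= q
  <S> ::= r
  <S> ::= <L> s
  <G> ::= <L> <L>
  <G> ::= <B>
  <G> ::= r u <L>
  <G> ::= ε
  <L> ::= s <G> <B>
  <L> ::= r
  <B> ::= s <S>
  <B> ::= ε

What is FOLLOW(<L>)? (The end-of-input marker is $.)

{r, s}

FIRST(<L>) = {r, s}
FIRST(<B>) = {ε, s}
FIRST(<S>) = {q, r, s}  (via <L> s)
FIRST(<G>) = {ε, r, s}  (via <L> <L>, <B>)
FOLLOW(<S>) includes $ since <S> is the start symbol.
FOLLOW(<S>): in <B>::=s <S>, the suffix after <S> is empty, so FOLLOW(<S>) ⊇ FOLLOW(<B>) = {r, s}. Thus FOLLOW(<S>) = {$, r, s}.
FOLLOW(<G>): in <L>::=s <G> <B>, <G> is followed by <B> with FIRST {ε, s}; in <L>::=s <G> <B>, the suffix after <G> is nullable, so FOLLOW(<G>) ⊇ FOLLOW(<L>) = {r, s}. Thus FOLLOW(<G>) = {r, s}.
FOLLOW(<L>): in <S>::=<L> s, <L> is followed by s with FIRST {s}; in <G>::=<L> <L> (occurrence 1), <L> is followed by <L> with FIRST {r, s}; in <G>::=<L> <L> (occurrence 2), the suffix after <L> is empty, so FOLLOW(<L>) ⊇ FOLLOW(<G>) = {r, s}; in <G>::=r u <L>, the suffix after <L> is empty, so FOLLOW(<L>) ⊇ FOLLOW(<G>) = {r, s}. Thus FOLLOW(<L>) = {r, s}.
FOLLOW(<B>): in <G>::=<B>, the suffix after <B> is empty, so FOLLOW(<B>) ⊇ FOLLOW(<G>) = {r, s}; in <L>::=s <G> <B>, the suffix after <B> is empty, so FOLLOW(<B>) ⊇ FOLLOW(<L>) = {r, s}. Thus FOLLOW(<B>) = {r, s}.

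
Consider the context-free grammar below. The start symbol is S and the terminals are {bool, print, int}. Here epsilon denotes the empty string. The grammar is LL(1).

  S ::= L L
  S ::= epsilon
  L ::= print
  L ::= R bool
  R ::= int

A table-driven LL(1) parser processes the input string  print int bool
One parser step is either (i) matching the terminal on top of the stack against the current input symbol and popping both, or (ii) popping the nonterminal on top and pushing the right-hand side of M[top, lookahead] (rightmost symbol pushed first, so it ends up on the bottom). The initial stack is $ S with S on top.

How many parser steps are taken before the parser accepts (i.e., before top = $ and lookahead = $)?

     Stack       Input             Action
  1  $ S         print int bool $  expand S ::= L L
  2  $ L L       print int bool $  expand L ::= print
  3  $ L print   print int bool $  match print
  4  $ L         int bool $        expand L ::= R bool
  5  $ bool R    int bool $        expand R ::= int
  6  $ bool int  int bool $        match int
  7  $ bool      bool $            match bool
Accept reached after 7 steps.

7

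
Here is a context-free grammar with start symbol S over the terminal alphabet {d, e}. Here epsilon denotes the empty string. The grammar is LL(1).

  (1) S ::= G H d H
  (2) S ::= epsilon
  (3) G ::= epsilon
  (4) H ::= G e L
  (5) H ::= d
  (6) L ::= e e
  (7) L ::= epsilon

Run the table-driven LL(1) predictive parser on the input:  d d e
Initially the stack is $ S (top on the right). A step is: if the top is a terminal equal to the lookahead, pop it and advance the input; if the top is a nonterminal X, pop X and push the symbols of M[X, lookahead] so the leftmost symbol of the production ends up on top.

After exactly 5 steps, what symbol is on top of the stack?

H

step 1: stack=$ S  input=d d e $  — expand S ::= G H d H
step 2: stack=$ H d H G  input=d d e $  — expand G ::= epsilon
step 3: stack=$ H d H  input=d d e $  — expand H ::= d
step 4: stack=$ H d d  input=d d e $  — match d
step 5: stack=$ H d  input=d e $  — match d
Stack after step 5: $ H (top = H).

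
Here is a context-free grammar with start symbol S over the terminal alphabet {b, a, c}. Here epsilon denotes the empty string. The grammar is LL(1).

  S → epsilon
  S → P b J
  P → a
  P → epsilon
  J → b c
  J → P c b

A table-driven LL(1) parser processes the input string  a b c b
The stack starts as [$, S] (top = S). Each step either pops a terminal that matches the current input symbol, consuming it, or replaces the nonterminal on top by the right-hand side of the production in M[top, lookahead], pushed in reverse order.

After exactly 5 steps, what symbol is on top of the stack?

P

     Stack    Input      Action
  1  $ S      a b c b $  expand S → P b J
  2  $ J b P  a b c b $  expand P → a
  3  $ J b a  a b c b $  match a
  4  $ J b    b c b $    match b
  5  $ J      c b $      expand J → P c b
Stack after step 5: $ b c P (top = P).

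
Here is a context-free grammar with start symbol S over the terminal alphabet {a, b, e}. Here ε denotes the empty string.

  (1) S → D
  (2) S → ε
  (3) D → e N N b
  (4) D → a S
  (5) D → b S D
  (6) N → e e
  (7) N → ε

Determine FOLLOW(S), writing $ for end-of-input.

FIRST(D) = {a, b, e}
FIRST(N) = {ε, e}
FIRST(S) = {ε, a, b, e}  (via D)
FOLLOW(S) includes $ since S is the start symbol.
FOLLOW(N): in D→e N N b (occurrence 1), N is followed by N b with FIRST {b, e}; in D→e N N b (occurrence 2), N is followed by b with FIRST {b}. Thus FOLLOW(N) = {b, e}.
FOLLOW(S): in D→a S, the suffix after S is empty, so FOLLOW(S) ⊇ FOLLOW(D) = {$, a, b, e}; in D→b S D, S is followed by D with FIRST {a, b, e}. Thus FOLLOW(S) = {$, a, b, e}.
FOLLOW(D): in S→D, the suffix after D is empty, so FOLLOW(D) ⊇ FOLLOW(S) = {$, a, b, e}; in D→b S D, the suffix after D is empty (adds nothing new). Thus FOLLOW(D) = {$, a, b, e}.

{$, a, b, e}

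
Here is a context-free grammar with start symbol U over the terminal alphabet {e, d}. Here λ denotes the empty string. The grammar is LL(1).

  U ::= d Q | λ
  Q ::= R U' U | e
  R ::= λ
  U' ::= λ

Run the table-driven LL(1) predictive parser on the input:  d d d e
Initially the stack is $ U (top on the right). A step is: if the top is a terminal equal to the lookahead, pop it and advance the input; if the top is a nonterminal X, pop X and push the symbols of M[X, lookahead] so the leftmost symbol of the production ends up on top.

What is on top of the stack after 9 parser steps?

U'

     Stack     Input      Action
  1  $ U       d d d e $  expand U ::= d Q
  2  $ Q d     d d d e $  match d
  3  $ Q       d d e $    expand Q ::= R U' U
  4  $ U U' R  d d e $    expand R ::= λ
  5  $ U U'    d d e $    expand U' ::= λ
  6  $ U       d d e $    expand U ::= d Q
  7  $ Q d     d d e $    match d
  8  $ Q       d e $      expand Q ::= R U' U
  9  $ U U' R  d e $      expand R ::= λ
Stack after step 9: $ U U' (top = U').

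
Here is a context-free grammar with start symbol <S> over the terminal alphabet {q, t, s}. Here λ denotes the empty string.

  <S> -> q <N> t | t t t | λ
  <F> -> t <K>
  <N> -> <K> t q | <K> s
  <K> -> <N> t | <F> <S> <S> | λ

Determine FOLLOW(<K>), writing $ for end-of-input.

{q, s, t}

FIRST(<S>) = {λ, q, t}
FIRST(<F>) = {t}
FIRST(<N>) = {s, t}  (via <K> t q, <K> s)
FIRST(<K>) = {λ, s, t}  (via <N> t, <F> <S> <S>)
FOLLOW(<S>) includes $ since <S> is the start symbol.
FOLLOW(<N>): in <S>->q <N> t, <N> is followed by t with FIRST {t}; in <K>-><N> t, <N> is followed by t with FIRST {t}. Thus FOLLOW(<N>) = {t}.
FOLLOW(<S>): in <K>-><F> <S> <S> (occurrence 1), <S> is followed by <S> with FIRST {λ, q, t}; in <K>-><F> <S> <S> (occurrence 1), the suffix after <S> is nullable, so FOLLOW(<S>) ⊇ FOLLOW(<K>) = {q, s, t}; in <K>-><F> <S> <S> (occurrence 2), the suffix after <S> is empty, so FOLLOW(<S>) ⊇ FOLLOW(<K>) = {q, s, t}. Thus FOLLOW(<S>) = {$, q, s, t}.
FOLLOW(<F>): in <K>-><F> <S> <S>, <F> is followed by <S> <S> with FIRST {λ, q, t}; in <K>-><F> <S> <S>, the suffix after <F> is nullable, so FOLLOW(<F>) ⊇ FOLLOW(<K>) = {q, s, t}. Thus FOLLOW(<F>) = {q, s, t}.
FOLLOW(<K>): in <F>->t <K>, the suffix after <K> is empty, so FOLLOW(<K>) ⊇ FOLLOW(<F>) = {q, s, t}; in <N>-><K> t q, <K> is followed by t q with FIRST {t}; in <N>-><K> s, <K> is followed by s with FIRST {s}. Thus FOLLOW(<K>) = {q, s, t}.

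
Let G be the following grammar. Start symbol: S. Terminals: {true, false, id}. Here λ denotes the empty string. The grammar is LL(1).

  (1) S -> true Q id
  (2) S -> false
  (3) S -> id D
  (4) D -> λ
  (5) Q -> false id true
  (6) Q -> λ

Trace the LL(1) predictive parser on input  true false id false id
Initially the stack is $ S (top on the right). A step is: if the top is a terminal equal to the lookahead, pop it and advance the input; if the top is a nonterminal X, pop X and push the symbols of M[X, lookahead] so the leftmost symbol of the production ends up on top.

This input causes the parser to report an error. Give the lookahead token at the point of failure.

false

     Stack               Input                     Action
  1  $ S                 true false id false id $  expand S -> true Q id
  2  $ id Q true         true false id false id $  match true
  3  $ id Q              false id false id $       expand Q -> false id true
  4  $ id true id false  false id false id $       match false
  5  $ id true id        id false id $             match id
  6  $ id true           false id $                error: top is terminal true but lookahead is false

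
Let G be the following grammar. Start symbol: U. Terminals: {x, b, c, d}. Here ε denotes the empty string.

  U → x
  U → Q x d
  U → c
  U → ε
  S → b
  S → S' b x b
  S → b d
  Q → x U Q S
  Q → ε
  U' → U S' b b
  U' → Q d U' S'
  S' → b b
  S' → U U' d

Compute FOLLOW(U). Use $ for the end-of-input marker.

FIRST(Q): from Q→x U Q S we get {x}; from Q→ε we get {ε}. So FIRST(Q) = {ε, x}.
FIRST(U): from U→x we get {x}; from U→Q x d we get {x}; from U→c we get {c}; from U→ε we get {ε}. So FIRST(U) = {ε, c, x}.
FIRST(S): from S→b we get {b}; from S→S' b x b we get {b, c, d, x}; from S→b d we get {b}. So FIRST(S) = {b, c, d, x}.
FIRST(U'): from U'→U S' b b we get {b, c, d, x}; from U'→Q d U' S' we get {d, x}. So FIRST(U') = {b, c, d, x}.
FIRST(S'): from S'→b b we get {b}; from S'→U U' d we get {b, c, d, x}. So FIRST(S') = {b, c, d, x}.
FOLLOW(U) includes $ since U is the start symbol.
FOLLOW(U): in Q→x U Q S, U is followed by Q S with FIRST {b, c, d, x}; in U'→U S' b b, U is followed by S' b b with FIRST {b, c, d, x}; in S'→U U' d, U is followed by U' d with FIRST {b, c, d, x}. Thus FOLLOW(U) = {$, b, c, d, x}.
FOLLOW(Q): in U→Q x d, Q is followed by x d with FIRST {x}; in Q→x U Q S, Q is followed by S with FIRST {b, c, d, x}; in U'→Q d U' S', Q is followed by d U' S' with FIRST {d}. Thus FOLLOW(Q) = {b, c, d, x}.
FOLLOW(S): in Q→x U Q S, the suffix after S is empty, so FOLLOW(S) ⊇ FOLLOW(Q) = {b, c, d, x}. Thus FOLLOW(S) = {b, c, d, x}.
FOLLOW(U'): in U'→Q d U' S', U' is followed by S' with FIRST {b, c, d, x}; in S'→U U' d, U' is followed by d with FIRST {d}. Thus FOLLOW(U') = {b, c, d, x}.
FOLLOW(S'): in S→S' b x b, S' is followed by b x b with FIRST {b}; in U'→U S' b b, S' is followed by b b with FIRST {b}; in U'→Q d U' S', the suffix after S' is empty, so FOLLOW(S') ⊇ FOLLOW(U') = {b, c, d, x}. Thus FOLLOW(S') = {b, c, d, x}.

{$, b, c, d, x}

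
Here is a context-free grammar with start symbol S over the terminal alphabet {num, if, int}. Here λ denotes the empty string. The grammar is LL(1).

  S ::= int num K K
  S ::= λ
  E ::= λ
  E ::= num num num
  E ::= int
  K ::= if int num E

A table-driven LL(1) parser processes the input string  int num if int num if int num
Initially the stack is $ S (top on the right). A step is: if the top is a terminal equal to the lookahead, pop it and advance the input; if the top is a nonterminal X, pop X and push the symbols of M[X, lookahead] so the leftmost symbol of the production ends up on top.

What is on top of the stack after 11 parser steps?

      Stack             Input                            Action
   1  $ S               int num if int num if int num $  expand S ::= int num K K
   2  $ K K num int     int num if int num if int num $  match int
   3  $ K K num         num if int num if int num $      match num
   4  $ K K             if int num if int num $          expand K ::= if int num E
   5  $ K E num int if  if int num if int num $          match if
   6  $ K E num int     int num if int num $             match int
   7  $ K E num         num if int num $                 match num
   8  $ K E             if int num $                     expand E ::= λ
   9  $ K               if int num $                     expand K ::= if int num E
  10  $ E num int if    if int num $                     match if
  11  $ E num int       int num $                        match int
Stack after step 11: $ E num (top = num).

num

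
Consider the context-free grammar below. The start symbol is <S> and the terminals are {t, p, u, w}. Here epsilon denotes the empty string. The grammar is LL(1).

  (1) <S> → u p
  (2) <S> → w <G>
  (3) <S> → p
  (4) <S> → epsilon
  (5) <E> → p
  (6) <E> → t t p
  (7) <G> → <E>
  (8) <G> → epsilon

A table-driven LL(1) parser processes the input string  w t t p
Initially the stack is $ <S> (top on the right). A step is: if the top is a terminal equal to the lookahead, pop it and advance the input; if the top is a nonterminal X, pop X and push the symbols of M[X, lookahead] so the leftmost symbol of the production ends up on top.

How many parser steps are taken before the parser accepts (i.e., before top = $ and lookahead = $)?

7

step 1: stack=$ <S>  input=w t t p $  — expand <S> → w <G>
step 2: stack=$ <G> w  input=w t t p $  — match w
step 3: stack=$ <G>  input=t t p $  — expand <G> → <E>
step 4: stack=$ <E>  input=t t p $  — expand <E> → t t p
step 5: stack=$ p t t  input=t t p $  — match t
step 6: stack=$ p t  input=t p $  — match t
step 7: stack=$ p  input=p $  — match p
Accept reached after 7 steps.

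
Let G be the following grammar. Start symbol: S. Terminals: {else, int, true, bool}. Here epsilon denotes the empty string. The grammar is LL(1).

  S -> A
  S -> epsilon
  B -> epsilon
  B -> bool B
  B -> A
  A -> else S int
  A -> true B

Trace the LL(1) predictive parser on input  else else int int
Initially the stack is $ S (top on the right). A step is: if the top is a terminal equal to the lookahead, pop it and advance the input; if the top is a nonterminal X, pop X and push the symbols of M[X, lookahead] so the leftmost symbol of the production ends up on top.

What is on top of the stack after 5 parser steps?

step 1: stack=$ S  input=else else int int $  — expand S -> A
step 2: stack=$ A  input=else else int int $  — expand A -> else S int
step 3: stack=$ int S else  input=else else int int $  — match else
step 4: stack=$ int S  input=else int int $  — expand S -> A
step 5: stack=$ int A  input=else int int $  — expand A -> else S int
Stack after step 5: $ int int S else (top = else).

else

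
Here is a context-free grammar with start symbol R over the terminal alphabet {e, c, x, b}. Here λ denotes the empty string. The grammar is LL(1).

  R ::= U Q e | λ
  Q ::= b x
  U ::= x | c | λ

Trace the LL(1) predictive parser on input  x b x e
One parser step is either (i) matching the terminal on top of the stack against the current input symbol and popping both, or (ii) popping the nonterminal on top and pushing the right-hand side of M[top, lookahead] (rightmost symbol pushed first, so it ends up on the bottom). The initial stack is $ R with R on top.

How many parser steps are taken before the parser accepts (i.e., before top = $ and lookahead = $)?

     Stack    Input      Action
  1  $ R      x b x e $  expand R ::= U Q e
  2  $ e Q U  x b x e $  expand U ::= x
  3  $ e Q x  x b x e $  match x
  4  $ e Q    b x e $    expand Q ::= b x
  5  $ e x b  b x e $    match b
  6  $ e x    x e $      match x
  7  $ e      e $        match e
Accept reached after 7 steps.

7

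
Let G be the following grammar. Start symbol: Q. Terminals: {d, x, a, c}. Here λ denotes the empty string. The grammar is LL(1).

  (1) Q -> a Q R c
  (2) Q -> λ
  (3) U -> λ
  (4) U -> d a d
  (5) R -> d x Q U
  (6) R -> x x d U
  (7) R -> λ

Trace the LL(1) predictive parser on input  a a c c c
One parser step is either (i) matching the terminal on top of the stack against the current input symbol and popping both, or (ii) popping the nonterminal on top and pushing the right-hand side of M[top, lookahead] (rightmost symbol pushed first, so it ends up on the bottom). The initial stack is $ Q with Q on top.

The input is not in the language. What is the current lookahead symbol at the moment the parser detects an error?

c

step 1: stack=$ Q  input=a a c c c $  — expand Q -> a Q R c
step 2: stack=$ c R Q a  input=a a c c c $  — match a
step 3: stack=$ c R Q  input=a c c c $  — expand Q -> a Q R c
step 4: stack=$ c R c R Q a  input=a c c c $  — match a
step 5: stack=$ c R c R Q  input=c c c $  — expand Q -> λ
step 6: stack=$ c R c R  input=c c c $  — expand R -> λ
step 7: stack=$ c R c  input=c c c $  — match c
step 8: stack=$ c R  input=c c $  — expand R -> λ
step 9: stack=$ c  input=c c $  — match c
step 10: stack=$  input=c $  — error: stack empty but input remains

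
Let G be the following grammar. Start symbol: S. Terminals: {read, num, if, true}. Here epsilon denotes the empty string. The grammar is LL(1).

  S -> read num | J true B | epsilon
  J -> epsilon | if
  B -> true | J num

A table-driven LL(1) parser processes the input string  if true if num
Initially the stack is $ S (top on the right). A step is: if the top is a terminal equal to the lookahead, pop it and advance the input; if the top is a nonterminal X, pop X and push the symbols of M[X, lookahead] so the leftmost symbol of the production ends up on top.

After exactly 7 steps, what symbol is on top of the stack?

num

step 1: stack=$ S  input=if true if num $  — expand S -> J true B
step 2: stack=$ B true J  input=if true if num $  — expand J -> if
step 3: stack=$ B true if  input=if true if num $  — match if
step 4: stack=$ B true  input=true if num $  — match true
step 5: stack=$ B  input=if num $  — expand B -> J num
step 6: stack=$ num J  input=if num $  — expand J -> if
step 7: stack=$ num if  input=if num $  — match if
Stack after step 7: $ num (top = num).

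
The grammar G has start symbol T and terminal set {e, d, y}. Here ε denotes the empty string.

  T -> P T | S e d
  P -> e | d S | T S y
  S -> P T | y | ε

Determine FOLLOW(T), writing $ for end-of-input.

{$, d, e, y}

FIRST(T): from T->P T we get {d, e, y}; from T->S e d we get {d, e, y}. So FIRST(T) = {d, e, y}.
FIRST(P): from P->e we get {e}; from P->d S we get {d}; from P->T S y we get {d, e, y}. So FIRST(P) = {d, e, y}.
FIRST(S): from S->P T we get {d, e, y}; from S->y we get {y}; from S->ε we get {ε}. So FIRST(S) = {ε, d, e, y}.
FOLLOW(T) includes $ since T is the start symbol.
FOLLOW(P): in T->P T, P is followed by T with FIRST {d, e, y}; in S->P T, P is followed by T with FIRST {d, e, y}. Thus FOLLOW(P) = {d, e, y}.
FOLLOW(S): in T->S e d, S is followed by e d with FIRST {e}; in P->d S, the suffix after S is empty, so FOLLOW(S) ⊇ FOLLOW(P) = {d, e, y}; in P->T S y, S is followed by y with FIRST {y}. Thus FOLLOW(S) = {d, e, y}.
FOLLOW(T): in T->P T, the suffix after T is empty (adds nothing new); in P->T S y, T is followed by S y with FIRST {d, e, y}; in S->P T, the suffix after T is empty, so FOLLOW(T) ⊇ FOLLOW(S) = {d, e, y}. Thus FOLLOW(T) = {$, d, e, y}.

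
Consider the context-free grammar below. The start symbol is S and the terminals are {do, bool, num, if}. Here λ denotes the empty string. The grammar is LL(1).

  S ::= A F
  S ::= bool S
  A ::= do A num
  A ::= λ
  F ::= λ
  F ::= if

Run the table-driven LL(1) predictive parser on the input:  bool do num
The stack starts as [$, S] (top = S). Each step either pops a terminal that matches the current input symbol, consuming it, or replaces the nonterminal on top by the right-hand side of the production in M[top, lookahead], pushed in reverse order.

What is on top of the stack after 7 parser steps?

F

     Stack         Input          Action
  1  $ S           bool do num $  expand S ::= bool S
  2  $ S bool      bool do num $  match bool
  3  $ S           do num $       expand S ::= A F
  4  $ F A         do num $       expand A ::= do A num
  5  $ F num A do  do num $       match do
  6  $ F num A     num $          expand A ::= λ
  7  $ F num       num $          match num
Stack after step 7: $ F (top = F).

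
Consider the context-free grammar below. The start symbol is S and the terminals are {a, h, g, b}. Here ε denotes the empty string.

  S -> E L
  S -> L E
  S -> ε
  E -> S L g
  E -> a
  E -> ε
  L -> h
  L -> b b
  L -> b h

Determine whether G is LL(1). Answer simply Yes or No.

FIRST(S) = {ε, a, b, h}
FIRST(E) = {ε, a, b, h}
FIRST(L) = {b, h}
FOLLOW(S) = {$, b, h}
FOLLOW(E) = {$, b, h}
FOLLOW(L) = {$, a, b, g, h}
Cell M[E, a] receives both E -> S L g and E -> a — the grammar is not LL(1).

No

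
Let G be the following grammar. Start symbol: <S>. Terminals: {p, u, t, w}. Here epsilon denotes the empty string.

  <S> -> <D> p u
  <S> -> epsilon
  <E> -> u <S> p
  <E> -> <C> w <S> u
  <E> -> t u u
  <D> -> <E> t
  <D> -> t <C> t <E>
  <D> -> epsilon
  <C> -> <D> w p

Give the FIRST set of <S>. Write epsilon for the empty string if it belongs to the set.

{epsilon, p, t, u, w}

FIRST(<S>): from <S>-><D> p u we get {p, t, u, w}; from <S>->epsilon we get {epsilon}. So FIRST(<S>) = {epsilon, p, t, u, w}.
FIRST(<E>): from <E>->u <S> p we get {u}; from <E>-><C> w <S> u we get {t, u, w}; from <E>->t u u we get {t}. So FIRST(<E>) = {t, u, w}.
FIRST(<D>): from <D>-><E> t we get {t, u, w}; from <D>->t <C> t <E> we get {t}; from <D>->epsilon we get {epsilon}. So FIRST(<D>) = {epsilon, t, u, w}.
FIRST(<C>): from <C>-><D> w p we get {t, u, w}. So FIRST(<C>) = {t, u, w}.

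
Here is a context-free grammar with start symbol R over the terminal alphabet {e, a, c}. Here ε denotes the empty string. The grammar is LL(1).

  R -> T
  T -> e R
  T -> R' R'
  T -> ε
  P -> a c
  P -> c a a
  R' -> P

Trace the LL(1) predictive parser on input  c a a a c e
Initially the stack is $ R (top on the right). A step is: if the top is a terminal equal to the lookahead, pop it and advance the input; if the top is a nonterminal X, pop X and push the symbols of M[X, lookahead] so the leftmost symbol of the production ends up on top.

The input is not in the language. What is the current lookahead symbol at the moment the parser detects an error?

e

step 1: stack=$ R  input=c a a a c e $  — expand R -> T
step 2: stack=$ T  input=c a a a c e $  — expand T -> R' R'
step 3: stack=$ R' R'  input=c a a a c e $  — expand R' -> P
step 4: stack=$ R' P  input=c a a a c e $  — expand P -> c a a
step 5: stack=$ R' a a c  input=c a a a c e $  — match c
step 6: stack=$ R' a a  input=a a a c e $  — match a
step 7: stack=$ R' a  input=a a c e $  — match a
step 8: stack=$ R'  input=a c e $  — expand R' -> P
step 9: stack=$ P  input=a c e $  — expand P -> a c
step 10: stack=$ c a  input=a c e $  — match a
step 11: stack=$ c  input=c e $  — match c
step 12: stack=$  input=e $  — error: stack empty but input remains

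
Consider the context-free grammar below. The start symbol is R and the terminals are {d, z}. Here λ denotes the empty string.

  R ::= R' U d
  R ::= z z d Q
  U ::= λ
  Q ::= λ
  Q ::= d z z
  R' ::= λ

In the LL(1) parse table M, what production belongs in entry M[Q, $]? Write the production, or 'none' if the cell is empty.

FIRST(U): from U::=λ we get {λ}. So FIRST(U) = {λ}.
FIRST(Q): from Q::=λ we get {λ}; from Q::=d z z we get {d}. So FIRST(Q) = {λ, d}.
FIRST(R'): from R'::=λ we get {λ}. So FIRST(R') = {λ}.
FIRST(R): from R::=R' U d we get {d}; from R::=z z d Q we get {z}. So FIRST(R) = {d, z}.
FOLLOW(R) includes $ since R is the start symbol.
FOLLOW(R): R appears on no right-hand side. Thus FOLLOW(R) = {$}.
FOLLOW(Q): in R::=z z d Q, the suffix after Q is empty, so FOLLOW(Q) ⊇ FOLLOW(R) = {$}. Thus FOLLOW(Q) = {$}.
For Q ::= λ: FIRST(λ) = {λ}, so it goes in M[Q, t] for t ∈ {}; since λ ∈ FIRST, also for every t ∈ FOLLOW(Q) = {$}.
For Q ::= d z z: FIRST(d z z) = {d}, so it goes in M[Q, t] for t ∈ {d}.

Q ::= λ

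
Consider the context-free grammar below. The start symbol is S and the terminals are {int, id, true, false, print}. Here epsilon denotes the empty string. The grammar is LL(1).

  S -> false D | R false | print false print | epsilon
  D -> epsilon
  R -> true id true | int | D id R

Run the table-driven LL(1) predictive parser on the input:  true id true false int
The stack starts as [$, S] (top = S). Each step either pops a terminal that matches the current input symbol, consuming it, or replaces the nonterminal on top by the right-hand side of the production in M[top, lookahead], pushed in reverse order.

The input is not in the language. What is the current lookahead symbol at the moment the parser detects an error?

int

     Stack                 Input                     Action
  1  $ S                   true id true false int $  expand S -> R false
  2  $ false R             true id true false int $  expand R -> true id true
  3  $ false true id true  true id true false int $  match true
  4  $ false true id       id true false int $       match id
  5  $ false true          true false int $          match true
  6  $ false               false int $               match false
  7  $                     int $                     error: stack empty but input remains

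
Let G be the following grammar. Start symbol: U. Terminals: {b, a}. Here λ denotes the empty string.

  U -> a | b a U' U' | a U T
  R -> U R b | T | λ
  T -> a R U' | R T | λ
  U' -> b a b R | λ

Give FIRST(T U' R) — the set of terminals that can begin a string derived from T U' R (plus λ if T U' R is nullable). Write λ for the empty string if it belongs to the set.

{λ, a, b}

FIRST(U): from U->a we get {a}; from U->b a U' U' we get {b}; from U->a U T we get {a}. So FIRST(U) = {a, b}.
FIRST(U'): from U'->b a b R we get {b}; from U'->λ we get {λ}. So FIRST(U') = {λ, b}.
FIRST(R): from R->U R b we get {a, b}; from R->T we get {λ, a, b}; from R->λ we get {λ}. So FIRST(R) = {λ, a, b}.
FIRST(T): from T->a R U' we get {a}; from T->R T we get {λ, a, b}; from T->λ we get {λ}. So FIRST(T) = {λ, a, b}.
FIRST(T U' R): take FIRST of each symbol in turn, carrying on past any symbol whose FIRST contains λ; result {λ, a, b}.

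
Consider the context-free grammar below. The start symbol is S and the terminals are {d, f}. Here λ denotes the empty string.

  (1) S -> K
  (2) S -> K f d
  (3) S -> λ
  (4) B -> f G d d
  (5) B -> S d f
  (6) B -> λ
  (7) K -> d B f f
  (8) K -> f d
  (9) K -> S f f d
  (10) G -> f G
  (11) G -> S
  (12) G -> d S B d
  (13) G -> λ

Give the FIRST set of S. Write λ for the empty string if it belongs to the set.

FIRST(S) = {λ, d, f}  (via K, K f d)
FIRST(B) = {λ, d, f}  (via S d f)
FIRST(K) = {d, f}  (via S f f d)
FIRST(G) = {λ, d, f}  (via S)

{λ, d, f}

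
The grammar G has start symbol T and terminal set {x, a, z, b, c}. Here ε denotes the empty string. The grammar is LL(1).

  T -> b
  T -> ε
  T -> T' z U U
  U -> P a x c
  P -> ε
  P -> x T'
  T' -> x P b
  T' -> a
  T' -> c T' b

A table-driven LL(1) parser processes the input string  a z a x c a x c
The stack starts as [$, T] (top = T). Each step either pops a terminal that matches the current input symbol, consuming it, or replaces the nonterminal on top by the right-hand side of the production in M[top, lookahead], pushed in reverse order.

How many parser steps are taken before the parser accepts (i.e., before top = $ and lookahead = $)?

14

step 1: stack=$ T  input=a z a x c a x c $  — expand T -> T' z U U
step 2: stack=$ U U z T'  input=a z a x c a x c $  — expand T' -> a
step 3: stack=$ U U z a  input=a z a x c a x c $  — match a
step 4: stack=$ U U z  input=z a x c a x c $  — match z
step 5: stack=$ U U  input=a x c a x c $  — expand U -> P a x c
step 6: stack=$ U c x a P  input=a x c a x c $  — expand P -> ε
step 7: stack=$ U c x a  input=a x c a x c $  — match a
step 8: stack=$ U c x  input=x c a x c $  — match x
step 9: stack=$ U c  input=c a x c $  — match c
step 10: stack=$ U  input=a x c $  — expand U -> P a x c
step 11: stack=$ c x a P  input=a x c $  — expand P -> ε
step 12: stack=$ c x a  input=a x c $  — match a
step 13: stack=$ c x  input=x c $  — match x
step 14: stack=$ c  input=c $  — match c
Accept reached after 14 steps.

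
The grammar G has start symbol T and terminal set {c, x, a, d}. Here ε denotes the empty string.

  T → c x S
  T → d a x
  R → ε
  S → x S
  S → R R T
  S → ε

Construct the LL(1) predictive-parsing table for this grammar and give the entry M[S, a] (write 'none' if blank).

FIRST(T): from T→c x S we get {c}; from T→d a x we get {d}. So FIRST(T) = {c, d}.
FIRST(R): from R→ε we get {ε}. So FIRST(R) = {ε}.
FIRST(S): from S→x S we get {x}; from S→R R T we get {c, d}; from S→ε we get {ε}. So FIRST(S) = {ε, c, d, x}.
FOLLOW(T) includes $ since T is the start symbol.
FOLLOW(T): in S→R R T, the suffix after T is empty, so FOLLOW(T) ⊇ FOLLOW(S) = {$}. Thus FOLLOW(T) = {$}.
FOLLOW(S): in T→c x S, the suffix after S is empty, so FOLLOW(S) ⊇ FOLLOW(T) = {$}; in S→x S, the suffix after S is empty (adds nothing new). Thus FOLLOW(S) = {$}.
For S → x S: FIRST(x S) = {x}, so it goes in M[S, t] for t ∈ {x}.
For S → R R T: FIRST(R R T) = {c, d}, so it goes in M[S, t] for t ∈ {c, d}.
For S → ε: FIRST(ε) = {ε}, so it goes in M[S, t] for t ∈ {}; since ε ∈ FIRST, also for every t ∈ FOLLOW(S) = {$}.
None of these place a production in M[S, a].

none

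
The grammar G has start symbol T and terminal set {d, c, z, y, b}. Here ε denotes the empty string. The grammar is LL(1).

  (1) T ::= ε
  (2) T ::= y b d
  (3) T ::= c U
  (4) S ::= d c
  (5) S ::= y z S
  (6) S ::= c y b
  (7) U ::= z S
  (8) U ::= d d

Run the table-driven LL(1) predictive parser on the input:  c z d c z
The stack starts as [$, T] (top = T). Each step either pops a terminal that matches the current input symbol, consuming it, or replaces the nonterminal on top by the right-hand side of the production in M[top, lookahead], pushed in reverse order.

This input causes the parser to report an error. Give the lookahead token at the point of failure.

step 1: stack=$ T  input=c z d c z $  — expand T ::= c U
step 2: stack=$ U c  input=c z d c z $  — match c
step 3: stack=$ U  input=z d c z $  — expand U ::= z S
step 4: stack=$ S z  input=z d c z $  — match z
step 5: stack=$ S  input=d c z $  — expand S ::= d c
step 6: stack=$ c d  input=d c z $  — match d
step 7: stack=$ c  input=c z $  — match c
step 8: stack=$  input=z $  — error: stack empty but input remains

z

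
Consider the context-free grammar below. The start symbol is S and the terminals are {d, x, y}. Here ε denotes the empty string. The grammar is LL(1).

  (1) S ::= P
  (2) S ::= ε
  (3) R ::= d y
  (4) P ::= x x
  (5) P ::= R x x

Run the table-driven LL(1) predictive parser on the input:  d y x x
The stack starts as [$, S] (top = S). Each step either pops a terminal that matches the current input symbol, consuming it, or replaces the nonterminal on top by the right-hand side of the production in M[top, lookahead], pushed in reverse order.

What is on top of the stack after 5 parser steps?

step 1: stack=$ S  input=d y x x $  — expand S ::= P
step 2: stack=$ P  input=d y x x $  — expand P ::= R x x
step 3: stack=$ x x R  input=d y x x $  — expand R ::= d y
step 4: stack=$ x x y d  input=d y x x $  — match d
step 5: stack=$ x x y  input=y x x $  — match y
Stack after step 5: $ x x (top = x).

x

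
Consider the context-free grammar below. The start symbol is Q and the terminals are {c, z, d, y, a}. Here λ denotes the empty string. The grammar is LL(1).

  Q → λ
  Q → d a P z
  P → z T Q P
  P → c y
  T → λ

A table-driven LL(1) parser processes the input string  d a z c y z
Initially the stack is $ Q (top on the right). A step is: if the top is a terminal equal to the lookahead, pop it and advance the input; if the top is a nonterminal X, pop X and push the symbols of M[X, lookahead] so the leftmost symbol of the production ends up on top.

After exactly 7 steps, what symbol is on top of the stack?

P

     Stack        Input          Action
  1  $ Q          d a z c y z $  expand Q → d a P z
  2  $ z P a d    d a z c y z $  match d
  3  $ z P a      a z c y z $    match a
  4  $ z P        z c y z $      expand P → z T Q P
  5  $ z P Q T z  z c y z $      match z
  6  $ z P Q T    c y z $        expand T → λ
  7  $ z P Q      c y z $        expand Q → λ
Stack after step 7: $ z P (top = P).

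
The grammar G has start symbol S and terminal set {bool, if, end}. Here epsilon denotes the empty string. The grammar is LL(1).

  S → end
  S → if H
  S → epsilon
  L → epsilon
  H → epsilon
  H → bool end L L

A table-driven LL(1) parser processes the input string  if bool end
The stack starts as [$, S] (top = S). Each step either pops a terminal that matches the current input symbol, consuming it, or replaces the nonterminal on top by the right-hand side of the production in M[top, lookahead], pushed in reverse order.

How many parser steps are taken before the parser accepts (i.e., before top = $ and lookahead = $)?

     Stack           Input          Action
  1  $ S             if bool end $  expand S → if H
  2  $ H if          if bool end $  match if
  3  $ H             bool end $     expand H → bool end L L
  4  $ L L end bool  bool end $     match bool
  5  $ L L end       end $          match end
  6  $ L L           $              expand L → epsilon
  7  $ L             $              expand L → epsilon
Accept reached after 7 steps.

7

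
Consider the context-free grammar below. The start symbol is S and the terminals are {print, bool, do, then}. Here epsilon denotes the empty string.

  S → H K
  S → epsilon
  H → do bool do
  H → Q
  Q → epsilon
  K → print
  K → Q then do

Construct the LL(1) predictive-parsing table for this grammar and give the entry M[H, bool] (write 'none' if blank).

none

FIRST(Q) = {epsilon}
FIRST(H) = {epsilon, do}  (via Q)
FIRST(K) = {print, then}  (via Q then do)
FIRST(S) = {epsilon, do, print, then}  (via H K)
FOLLOW(S) includes $ since S is the start symbol.
FOLLOW(H): in S→H K, H is followed by K with FIRST {print, then}. Thus FOLLOW(H) = {print, then}.
For H → do bool do: FIRST(do bool do) = {do}, so it goes in M[H, t] for t ∈ {do}.
For H → Q: FIRST(Q) = {epsilon}, so it goes in M[H, t] for t ∈ {}; since epsilon ∈ FIRST, also for every t ∈ FOLLOW(H) = {print, then}.
None of these place a production in M[H, bool].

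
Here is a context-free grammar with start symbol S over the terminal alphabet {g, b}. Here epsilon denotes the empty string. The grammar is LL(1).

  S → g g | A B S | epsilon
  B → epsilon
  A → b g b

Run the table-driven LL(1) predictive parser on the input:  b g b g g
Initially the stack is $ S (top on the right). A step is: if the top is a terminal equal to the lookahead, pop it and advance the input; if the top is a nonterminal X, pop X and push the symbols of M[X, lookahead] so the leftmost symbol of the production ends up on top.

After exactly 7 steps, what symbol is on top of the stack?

step 1: stack=$ S  input=b g b g g $  — expand S → A B S
step 2: stack=$ S B A  input=b g b g g $  — expand A → b g b
step 3: stack=$ S B b g b  input=b g b g g $  — match b
step 4: stack=$ S B b g  input=g b g g $  — match g
step 5: stack=$ S B b  input=b g g $  — match b
step 6: stack=$ S B  input=g g $  — expand B → epsilon
step 7: stack=$ S  input=g g $  — expand S → g g
Stack after step 7: $ g g (top = g).

g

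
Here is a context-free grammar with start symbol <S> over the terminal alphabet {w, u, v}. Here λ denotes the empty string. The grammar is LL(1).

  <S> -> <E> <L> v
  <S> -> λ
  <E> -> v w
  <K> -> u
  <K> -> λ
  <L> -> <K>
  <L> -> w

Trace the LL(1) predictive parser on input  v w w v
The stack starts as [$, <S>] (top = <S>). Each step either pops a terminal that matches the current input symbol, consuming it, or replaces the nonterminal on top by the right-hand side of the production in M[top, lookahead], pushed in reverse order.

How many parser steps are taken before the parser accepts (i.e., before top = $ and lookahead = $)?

     Stack        Input      Action
  1  $ <S>        v w w v $  expand <S> -> <E> <L> v
  2  $ v <L> <E>  v w w v $  expand <E> -> v w
  3  $ v <L> w v  v w w v $  match v
  4  $ v <L> w    w w v $    match w
  5  $ v <L>      w v $      expand <L> -> w
  6  $ v w        w v $      match w
  7  $ v          v $        match v
Accept reached after 7 steps.

7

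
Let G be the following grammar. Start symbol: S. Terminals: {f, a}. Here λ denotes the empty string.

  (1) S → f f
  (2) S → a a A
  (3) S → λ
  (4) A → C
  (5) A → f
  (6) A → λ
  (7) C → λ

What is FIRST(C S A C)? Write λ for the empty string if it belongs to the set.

{λ, a, f}

FIRST(S) = {λ, a, f}
FIRST(C) = {λ}
FIRST(A) = {λ, f}  (via C)
FIRST(C S A C): take FIRST of each symbol in turn, carrying on past any symbol whose FIRST contains λ; result {λ, a, f}.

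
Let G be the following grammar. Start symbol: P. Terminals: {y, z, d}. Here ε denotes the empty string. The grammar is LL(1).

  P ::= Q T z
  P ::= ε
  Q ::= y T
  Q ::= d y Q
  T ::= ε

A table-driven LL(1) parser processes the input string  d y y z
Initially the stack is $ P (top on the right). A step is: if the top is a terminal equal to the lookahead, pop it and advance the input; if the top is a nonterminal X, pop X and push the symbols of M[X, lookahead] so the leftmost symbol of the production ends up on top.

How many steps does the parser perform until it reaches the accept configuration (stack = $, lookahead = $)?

9

step 1: stack=$ P  input=d y y z $  — expand P ::= Q T z
step 2: stack=$ z T Q  input=d y y z $  — expand Q ::= d y Q
step 3: stack=$ z T Q y d  input=d y y z $  — match d
step 4: stack=$ z T Q y  input=y y z $  — match y
step 5: stack=$ z T Q  input=y z $  — expand Q ::= y T
step 6: stack=$ z T T y  input=y z $  — match y
step 7: stack=$ z T T  input=z $  — expand T ::= ε
step 8: stack=$ z T  input=z $  — expand T ::= ε
step 9: stack=$ z  input=z $  — match z
Accept reached after 9 steps.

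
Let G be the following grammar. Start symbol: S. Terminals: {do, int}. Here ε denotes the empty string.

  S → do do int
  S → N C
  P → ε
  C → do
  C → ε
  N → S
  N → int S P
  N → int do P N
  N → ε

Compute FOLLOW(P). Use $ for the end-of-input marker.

{$, do, int}

FIRST(P) = {ε}
FIRST(C) = {ε, do}
FIRST(S) = {ε, do, int}  (via N C)
FIRST(N) = {ε, do, int}  (via S)
FOLLOW(S) includes $ since S is the start symbol.
FOLLOW(S): in N→S, the suffix after S is empty, so FOLLOW(S) ⊇ FOLLOW(N) = {$, do}; in N→int S P, S is followed by P with FIRST {ε}; in N→int S P, the suffix after S is nullable, so FOLLOW(S) ⊇ FOLLOW(N) = {$, do}. Thus FOLLOW(S) = {$, do}.
FOLLOW(C): in S→N C, the suffix after C is empty, so FOLLOW(C) ⊇ FOLLOW(S) = {$, do}. Thus FOLLOW(C) = {$, do}.
FOLLOW(N): in S→N C, N is followed by C with FIRST {ε, do}; in S→N C, the suffix after N is nullable, so FOLLOW(N) ⊇ FOLLOW(S) = {$, do}; in N→int do P N, the suffix after N is empty (adds nothing new). Thus FOLLOW(N) = {$, do}.
FOLLOW(P): in N→int S P, the suffix after P is empty, so FOLLOW(P) ⊇ FOLLOW(N) = {$, do}; in N→int do P N, P is followed by N with FIRST {ε, do, int}; in N→int do P N, the suffix after P is nullable, so FOLLOW(P) ⊇ FOLLOW(N) = {$, do}. Thus FOLLOW(P) = {$, do, int}.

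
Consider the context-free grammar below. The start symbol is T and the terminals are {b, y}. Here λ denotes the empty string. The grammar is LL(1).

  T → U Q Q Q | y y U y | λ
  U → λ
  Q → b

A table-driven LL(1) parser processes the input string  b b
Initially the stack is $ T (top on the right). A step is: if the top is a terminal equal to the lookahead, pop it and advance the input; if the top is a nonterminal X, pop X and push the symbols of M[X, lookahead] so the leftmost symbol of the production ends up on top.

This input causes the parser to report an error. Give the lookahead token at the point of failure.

$

     Stack      Input  Action
  1  $ T        b b $  expand T → U Q Q Q
  2  $ Q Q Q U  b b $  expand U → λ
  3  $ Q Q Q    b b $  expand Q → b
  4  $ Q Q b    b b $  match b
  5  $ Q Q      b $    expand Q → b
  6  $ Q b      b $    match b
  7  $ Q        $      error: M[Q, $] is empty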